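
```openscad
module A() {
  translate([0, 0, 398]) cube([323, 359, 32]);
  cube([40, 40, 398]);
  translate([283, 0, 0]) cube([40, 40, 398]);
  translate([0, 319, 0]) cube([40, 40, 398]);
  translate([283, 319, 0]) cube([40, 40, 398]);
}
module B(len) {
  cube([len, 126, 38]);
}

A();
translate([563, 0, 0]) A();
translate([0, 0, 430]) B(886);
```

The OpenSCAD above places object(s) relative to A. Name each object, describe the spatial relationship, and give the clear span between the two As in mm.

Second stool starts at x = 563; first ends at x = 323; clear span = 563 − 323 = 240 mm.

A is a stool. B is a beam. A beam spans the tops of two stools. The clear span between the two stools is 240 mm.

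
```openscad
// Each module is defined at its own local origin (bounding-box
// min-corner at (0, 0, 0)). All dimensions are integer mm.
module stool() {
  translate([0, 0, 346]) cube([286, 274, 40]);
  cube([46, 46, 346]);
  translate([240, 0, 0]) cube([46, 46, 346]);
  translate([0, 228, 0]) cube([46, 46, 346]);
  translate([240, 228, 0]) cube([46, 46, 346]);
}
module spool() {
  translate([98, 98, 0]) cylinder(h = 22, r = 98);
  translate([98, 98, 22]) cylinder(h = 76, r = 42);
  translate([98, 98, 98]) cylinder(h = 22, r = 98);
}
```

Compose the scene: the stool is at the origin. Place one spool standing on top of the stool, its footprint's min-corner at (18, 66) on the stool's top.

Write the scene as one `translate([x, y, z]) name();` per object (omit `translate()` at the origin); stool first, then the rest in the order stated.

stool();
translate([18, 66, 386]) spool();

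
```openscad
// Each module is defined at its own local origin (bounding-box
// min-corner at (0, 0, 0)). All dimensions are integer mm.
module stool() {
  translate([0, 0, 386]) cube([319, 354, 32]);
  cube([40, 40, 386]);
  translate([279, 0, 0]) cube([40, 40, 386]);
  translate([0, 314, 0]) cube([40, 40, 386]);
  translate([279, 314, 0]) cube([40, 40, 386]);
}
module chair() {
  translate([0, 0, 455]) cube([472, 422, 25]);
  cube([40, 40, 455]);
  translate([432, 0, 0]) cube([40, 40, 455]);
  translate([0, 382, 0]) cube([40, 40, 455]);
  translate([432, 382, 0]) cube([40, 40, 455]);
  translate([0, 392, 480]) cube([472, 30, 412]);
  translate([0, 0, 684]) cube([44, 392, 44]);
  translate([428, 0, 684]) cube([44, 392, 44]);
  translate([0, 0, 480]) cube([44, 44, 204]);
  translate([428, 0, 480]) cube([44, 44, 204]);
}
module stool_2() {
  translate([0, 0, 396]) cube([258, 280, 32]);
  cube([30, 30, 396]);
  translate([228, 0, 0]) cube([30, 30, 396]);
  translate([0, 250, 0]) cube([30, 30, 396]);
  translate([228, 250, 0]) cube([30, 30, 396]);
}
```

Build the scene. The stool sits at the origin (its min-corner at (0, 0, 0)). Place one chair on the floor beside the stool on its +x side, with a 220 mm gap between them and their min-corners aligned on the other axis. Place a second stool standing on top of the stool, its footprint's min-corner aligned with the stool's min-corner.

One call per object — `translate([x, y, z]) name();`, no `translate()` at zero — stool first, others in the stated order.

stool();
translate([539, 0, 0]) chair();
translate([0, 0, 418]) stool_2();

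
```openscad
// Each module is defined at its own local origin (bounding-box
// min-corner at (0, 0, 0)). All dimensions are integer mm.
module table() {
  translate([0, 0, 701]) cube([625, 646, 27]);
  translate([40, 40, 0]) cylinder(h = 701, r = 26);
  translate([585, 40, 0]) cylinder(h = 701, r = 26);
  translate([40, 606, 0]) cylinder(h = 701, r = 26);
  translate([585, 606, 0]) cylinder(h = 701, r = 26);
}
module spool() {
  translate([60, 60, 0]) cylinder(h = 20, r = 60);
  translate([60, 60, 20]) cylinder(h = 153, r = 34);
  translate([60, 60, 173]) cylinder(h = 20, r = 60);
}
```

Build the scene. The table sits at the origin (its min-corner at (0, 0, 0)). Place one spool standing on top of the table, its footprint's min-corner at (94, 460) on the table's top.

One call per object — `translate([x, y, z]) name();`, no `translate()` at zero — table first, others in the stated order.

table();
translate([94, 460, 728]) spool();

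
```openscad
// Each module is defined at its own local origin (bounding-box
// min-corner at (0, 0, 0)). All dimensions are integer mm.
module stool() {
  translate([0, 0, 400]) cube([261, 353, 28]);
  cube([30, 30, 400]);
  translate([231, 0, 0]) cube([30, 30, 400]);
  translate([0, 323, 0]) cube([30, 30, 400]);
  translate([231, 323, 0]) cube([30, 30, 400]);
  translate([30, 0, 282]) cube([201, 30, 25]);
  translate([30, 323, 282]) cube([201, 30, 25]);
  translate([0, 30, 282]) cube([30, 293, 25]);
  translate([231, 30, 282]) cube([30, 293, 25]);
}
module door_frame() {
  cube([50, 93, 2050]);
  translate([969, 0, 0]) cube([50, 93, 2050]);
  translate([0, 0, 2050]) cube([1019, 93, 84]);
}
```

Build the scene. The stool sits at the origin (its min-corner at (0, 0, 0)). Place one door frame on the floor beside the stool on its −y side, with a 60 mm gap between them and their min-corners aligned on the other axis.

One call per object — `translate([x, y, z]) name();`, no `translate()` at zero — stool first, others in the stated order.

stool();
translate([0, -153, 0]) door_frame();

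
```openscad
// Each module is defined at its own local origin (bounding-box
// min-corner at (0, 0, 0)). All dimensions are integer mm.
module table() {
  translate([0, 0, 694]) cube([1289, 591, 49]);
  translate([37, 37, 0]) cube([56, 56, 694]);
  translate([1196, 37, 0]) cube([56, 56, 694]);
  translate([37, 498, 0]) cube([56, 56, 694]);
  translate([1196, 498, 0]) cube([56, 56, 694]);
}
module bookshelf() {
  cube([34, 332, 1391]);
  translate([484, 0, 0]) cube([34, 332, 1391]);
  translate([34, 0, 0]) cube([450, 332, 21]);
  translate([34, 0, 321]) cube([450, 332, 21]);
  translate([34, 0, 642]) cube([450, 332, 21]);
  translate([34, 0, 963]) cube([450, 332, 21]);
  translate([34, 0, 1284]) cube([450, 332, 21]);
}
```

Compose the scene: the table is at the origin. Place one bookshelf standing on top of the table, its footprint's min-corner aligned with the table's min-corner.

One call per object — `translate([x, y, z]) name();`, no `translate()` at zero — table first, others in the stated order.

table();
translate([0, 0, 743]) bookshelf();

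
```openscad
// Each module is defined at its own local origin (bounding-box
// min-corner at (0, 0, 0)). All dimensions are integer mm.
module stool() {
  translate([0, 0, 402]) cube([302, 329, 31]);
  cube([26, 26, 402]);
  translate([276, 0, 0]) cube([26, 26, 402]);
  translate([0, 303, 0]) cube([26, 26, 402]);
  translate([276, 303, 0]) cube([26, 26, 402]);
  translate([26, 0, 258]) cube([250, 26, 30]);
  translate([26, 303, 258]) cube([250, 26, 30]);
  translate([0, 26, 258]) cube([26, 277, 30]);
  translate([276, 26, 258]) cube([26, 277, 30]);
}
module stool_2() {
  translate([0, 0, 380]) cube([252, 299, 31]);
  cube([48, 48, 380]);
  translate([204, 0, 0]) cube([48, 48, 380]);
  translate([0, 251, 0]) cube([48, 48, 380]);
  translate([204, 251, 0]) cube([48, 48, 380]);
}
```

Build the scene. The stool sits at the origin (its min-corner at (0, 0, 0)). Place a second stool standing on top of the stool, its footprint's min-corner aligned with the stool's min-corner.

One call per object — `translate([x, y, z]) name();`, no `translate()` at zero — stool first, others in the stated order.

stool();
translate([0, 0, 433]) stool_2();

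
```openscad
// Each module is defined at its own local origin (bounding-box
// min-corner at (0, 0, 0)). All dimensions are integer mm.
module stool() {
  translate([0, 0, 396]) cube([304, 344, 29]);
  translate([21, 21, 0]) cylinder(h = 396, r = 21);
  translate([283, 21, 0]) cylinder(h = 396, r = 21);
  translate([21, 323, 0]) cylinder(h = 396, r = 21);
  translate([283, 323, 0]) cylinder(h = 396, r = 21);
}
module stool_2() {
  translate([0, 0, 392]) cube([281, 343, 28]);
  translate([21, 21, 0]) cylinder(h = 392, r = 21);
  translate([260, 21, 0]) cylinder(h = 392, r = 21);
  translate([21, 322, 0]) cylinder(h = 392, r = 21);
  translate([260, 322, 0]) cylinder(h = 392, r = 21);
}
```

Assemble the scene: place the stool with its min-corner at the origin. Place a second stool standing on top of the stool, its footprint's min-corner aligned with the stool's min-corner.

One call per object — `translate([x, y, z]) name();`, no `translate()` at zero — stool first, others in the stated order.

stool();
translate([0, 0, 425]) stool_2();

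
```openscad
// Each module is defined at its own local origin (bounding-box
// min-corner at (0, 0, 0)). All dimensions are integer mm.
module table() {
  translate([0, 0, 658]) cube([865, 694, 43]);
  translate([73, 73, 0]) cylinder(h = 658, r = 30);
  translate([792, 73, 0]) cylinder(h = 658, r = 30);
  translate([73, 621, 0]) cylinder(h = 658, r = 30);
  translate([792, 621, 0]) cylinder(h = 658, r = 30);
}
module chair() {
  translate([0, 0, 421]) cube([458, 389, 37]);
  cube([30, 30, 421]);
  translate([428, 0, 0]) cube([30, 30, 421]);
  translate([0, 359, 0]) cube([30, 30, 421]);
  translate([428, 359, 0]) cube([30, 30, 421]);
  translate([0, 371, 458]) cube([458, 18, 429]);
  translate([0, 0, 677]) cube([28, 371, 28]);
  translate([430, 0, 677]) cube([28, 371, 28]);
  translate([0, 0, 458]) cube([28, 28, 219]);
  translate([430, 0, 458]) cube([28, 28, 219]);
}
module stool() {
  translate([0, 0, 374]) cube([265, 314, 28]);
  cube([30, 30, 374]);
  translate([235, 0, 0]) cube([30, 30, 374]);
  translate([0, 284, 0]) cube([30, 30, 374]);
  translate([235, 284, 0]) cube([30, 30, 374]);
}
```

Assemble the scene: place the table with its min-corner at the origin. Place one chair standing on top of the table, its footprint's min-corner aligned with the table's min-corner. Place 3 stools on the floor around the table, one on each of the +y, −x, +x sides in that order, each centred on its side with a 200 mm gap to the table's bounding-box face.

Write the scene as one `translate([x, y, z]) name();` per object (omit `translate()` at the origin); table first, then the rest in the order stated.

table();
translate([0, 0, 701]) chair();
translate([300, 894, 0]) stool();
translate([-465, 190, 0]) stool();
translate([1065, 190, 0]) stool();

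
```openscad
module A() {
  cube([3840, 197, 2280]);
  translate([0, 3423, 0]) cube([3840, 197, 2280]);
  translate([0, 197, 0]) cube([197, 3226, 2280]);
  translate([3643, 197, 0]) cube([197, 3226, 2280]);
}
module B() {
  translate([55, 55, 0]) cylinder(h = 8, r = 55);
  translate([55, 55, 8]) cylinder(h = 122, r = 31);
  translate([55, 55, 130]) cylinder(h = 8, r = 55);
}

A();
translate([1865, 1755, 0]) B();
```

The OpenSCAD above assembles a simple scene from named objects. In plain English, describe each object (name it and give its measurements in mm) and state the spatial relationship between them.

A is the wall frame of a small rectangular building: four walls, each 2280 mm tall and 197 mm thick, enclosing a footprint 3840 mm (x) by 3620 mm (y) outside-to-outside, with no floor or roof. The front and back walls (the −y and +y sides) span the full width; the two side walls fit between them.

B is a spool: two coaxial disc flanges of radius 55 mm and thickness 8 mm, joined by a core cylinder of radius 31 mm and height 122 mm. The lower flange rests on z = 0 and the three cylinders share a vertical axis.

The spool sits inside the house frame, centred.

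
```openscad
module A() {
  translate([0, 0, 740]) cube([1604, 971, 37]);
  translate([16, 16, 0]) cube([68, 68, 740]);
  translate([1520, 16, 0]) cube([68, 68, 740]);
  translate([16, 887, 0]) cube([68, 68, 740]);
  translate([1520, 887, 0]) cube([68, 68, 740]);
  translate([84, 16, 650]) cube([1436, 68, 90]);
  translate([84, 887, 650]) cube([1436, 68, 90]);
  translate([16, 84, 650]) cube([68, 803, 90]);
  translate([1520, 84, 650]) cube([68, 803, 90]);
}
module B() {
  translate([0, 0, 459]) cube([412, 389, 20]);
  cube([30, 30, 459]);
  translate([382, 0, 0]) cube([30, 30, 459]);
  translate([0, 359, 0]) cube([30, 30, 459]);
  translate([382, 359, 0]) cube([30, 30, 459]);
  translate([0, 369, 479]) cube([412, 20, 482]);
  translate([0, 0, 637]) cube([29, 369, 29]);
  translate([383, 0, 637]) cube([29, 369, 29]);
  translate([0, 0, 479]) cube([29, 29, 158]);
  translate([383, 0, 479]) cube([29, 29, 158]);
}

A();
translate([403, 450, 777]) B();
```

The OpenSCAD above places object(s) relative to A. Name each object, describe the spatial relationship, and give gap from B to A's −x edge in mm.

A is a table. B is a chair. The chair is on top of the table. The gap from the chair to the table's −x edge is 403 mm.

The chair's min-x is at 403; the table's min-x is 0; gap = 403 mm.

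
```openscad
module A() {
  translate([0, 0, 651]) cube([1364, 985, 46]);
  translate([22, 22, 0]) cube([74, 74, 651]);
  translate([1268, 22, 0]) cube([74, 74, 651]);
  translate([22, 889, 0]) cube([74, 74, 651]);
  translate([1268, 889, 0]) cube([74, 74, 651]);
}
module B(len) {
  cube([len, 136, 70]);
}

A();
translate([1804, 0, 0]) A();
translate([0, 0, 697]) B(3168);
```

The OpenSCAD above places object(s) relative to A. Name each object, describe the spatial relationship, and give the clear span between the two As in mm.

Second table starts at x = 1804; first ends at x = 1364; clear span = 1804 − 1364 = 440 mm.

A is a table. B is a beam. A beam spans the tops of two tables. The clear span between the two tables is 440 mm.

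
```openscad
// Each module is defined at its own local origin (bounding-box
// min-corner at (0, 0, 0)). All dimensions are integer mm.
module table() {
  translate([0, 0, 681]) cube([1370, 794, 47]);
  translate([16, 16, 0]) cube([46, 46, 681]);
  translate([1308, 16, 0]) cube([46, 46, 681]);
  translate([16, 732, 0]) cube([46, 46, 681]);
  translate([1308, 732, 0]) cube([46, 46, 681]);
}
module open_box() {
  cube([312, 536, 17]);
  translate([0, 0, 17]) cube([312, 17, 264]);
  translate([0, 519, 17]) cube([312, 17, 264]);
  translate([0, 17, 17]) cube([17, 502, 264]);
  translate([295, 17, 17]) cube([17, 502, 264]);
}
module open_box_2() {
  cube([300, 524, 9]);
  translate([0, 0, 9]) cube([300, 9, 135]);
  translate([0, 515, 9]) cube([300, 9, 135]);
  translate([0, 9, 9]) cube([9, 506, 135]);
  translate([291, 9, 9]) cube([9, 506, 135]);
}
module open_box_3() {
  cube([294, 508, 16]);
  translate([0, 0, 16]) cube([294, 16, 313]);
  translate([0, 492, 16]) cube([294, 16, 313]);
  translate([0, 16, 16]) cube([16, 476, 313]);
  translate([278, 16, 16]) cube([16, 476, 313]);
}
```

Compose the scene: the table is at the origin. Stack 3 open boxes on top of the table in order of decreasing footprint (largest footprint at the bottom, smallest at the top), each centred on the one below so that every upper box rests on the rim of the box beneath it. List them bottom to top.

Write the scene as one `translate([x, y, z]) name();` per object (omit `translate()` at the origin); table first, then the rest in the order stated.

table();
translate([529, 129, 728]) open_box();
translate([535, 135, 1009]) open_box_2();
translate([538, 143, 1153]) open_box_3();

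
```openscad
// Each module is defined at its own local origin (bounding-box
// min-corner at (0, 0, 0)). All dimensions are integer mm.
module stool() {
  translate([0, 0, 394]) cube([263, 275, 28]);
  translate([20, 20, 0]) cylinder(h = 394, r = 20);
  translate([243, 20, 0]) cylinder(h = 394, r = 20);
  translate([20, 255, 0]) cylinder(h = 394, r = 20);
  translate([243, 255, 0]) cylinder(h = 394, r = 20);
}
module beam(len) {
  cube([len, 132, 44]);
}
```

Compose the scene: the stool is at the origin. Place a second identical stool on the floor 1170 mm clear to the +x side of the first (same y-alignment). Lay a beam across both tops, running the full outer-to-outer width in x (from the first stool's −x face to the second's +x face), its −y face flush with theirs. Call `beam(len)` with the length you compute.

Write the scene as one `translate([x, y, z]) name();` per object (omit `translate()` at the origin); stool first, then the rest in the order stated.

stool();
translate([1433, 0, 0]) stool();
translate([0, 0, 422]) beam(1696);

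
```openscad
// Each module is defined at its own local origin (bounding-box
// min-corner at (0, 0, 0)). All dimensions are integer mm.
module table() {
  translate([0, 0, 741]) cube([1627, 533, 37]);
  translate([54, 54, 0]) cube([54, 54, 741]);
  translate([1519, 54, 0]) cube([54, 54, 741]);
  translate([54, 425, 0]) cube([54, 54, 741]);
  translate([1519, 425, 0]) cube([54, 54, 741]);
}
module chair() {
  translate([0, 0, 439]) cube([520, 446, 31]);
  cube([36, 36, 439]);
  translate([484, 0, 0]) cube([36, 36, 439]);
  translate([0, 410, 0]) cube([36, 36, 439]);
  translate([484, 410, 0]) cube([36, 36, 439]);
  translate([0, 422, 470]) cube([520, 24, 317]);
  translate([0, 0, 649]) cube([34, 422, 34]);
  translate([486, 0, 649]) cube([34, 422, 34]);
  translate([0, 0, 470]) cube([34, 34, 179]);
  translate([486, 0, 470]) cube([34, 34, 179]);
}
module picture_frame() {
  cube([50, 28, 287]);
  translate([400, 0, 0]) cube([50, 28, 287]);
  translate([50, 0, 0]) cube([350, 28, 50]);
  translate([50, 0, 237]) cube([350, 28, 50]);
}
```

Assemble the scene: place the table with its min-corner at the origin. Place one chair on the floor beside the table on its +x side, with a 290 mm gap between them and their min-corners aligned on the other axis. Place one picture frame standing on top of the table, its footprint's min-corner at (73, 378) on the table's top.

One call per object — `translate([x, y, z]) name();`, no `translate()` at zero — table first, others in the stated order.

table();
translate([1917, 0, 0]) chair();
translate([73, 378, 778]) picture_frame();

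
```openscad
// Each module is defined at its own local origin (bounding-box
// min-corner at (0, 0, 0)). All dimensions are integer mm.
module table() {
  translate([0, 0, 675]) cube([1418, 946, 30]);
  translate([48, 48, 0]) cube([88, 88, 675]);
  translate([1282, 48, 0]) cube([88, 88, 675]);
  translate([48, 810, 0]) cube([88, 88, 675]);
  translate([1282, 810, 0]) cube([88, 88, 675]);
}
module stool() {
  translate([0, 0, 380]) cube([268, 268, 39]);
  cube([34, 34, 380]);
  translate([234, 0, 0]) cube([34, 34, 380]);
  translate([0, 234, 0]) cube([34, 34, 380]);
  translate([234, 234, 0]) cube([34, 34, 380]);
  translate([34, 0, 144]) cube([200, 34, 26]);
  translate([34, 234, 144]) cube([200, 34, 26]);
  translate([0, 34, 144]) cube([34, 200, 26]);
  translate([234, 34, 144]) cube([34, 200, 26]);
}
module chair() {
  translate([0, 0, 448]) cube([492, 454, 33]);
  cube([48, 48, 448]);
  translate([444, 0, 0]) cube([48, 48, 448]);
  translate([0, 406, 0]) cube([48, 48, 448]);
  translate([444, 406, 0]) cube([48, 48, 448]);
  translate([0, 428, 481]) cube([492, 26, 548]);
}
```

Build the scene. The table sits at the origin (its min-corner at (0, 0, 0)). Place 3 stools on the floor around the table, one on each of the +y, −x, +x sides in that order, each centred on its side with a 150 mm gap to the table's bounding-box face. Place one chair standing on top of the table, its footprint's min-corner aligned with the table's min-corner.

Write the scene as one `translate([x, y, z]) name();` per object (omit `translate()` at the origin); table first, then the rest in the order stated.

table();
translate([575, 1096, 0]) stool();
translate([-418, 339, 0]) stool();
translate([1568, 339, 0]) stool();
translate([0, 0, 705]) chair();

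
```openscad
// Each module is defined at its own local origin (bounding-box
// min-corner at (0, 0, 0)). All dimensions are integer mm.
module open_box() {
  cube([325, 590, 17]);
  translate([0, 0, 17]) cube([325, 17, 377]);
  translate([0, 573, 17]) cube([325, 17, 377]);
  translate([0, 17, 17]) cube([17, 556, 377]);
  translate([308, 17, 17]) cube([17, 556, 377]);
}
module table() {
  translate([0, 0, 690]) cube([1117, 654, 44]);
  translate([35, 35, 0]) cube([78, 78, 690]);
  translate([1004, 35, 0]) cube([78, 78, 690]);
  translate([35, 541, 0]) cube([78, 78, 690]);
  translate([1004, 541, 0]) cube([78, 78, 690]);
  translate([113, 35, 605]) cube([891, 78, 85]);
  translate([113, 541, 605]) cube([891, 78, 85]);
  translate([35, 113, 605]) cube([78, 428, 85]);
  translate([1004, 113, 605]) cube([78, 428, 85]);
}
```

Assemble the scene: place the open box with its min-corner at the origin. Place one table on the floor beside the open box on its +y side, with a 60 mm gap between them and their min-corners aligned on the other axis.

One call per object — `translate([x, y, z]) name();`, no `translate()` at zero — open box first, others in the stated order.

open_box();
translate([0, 650, 0]) table();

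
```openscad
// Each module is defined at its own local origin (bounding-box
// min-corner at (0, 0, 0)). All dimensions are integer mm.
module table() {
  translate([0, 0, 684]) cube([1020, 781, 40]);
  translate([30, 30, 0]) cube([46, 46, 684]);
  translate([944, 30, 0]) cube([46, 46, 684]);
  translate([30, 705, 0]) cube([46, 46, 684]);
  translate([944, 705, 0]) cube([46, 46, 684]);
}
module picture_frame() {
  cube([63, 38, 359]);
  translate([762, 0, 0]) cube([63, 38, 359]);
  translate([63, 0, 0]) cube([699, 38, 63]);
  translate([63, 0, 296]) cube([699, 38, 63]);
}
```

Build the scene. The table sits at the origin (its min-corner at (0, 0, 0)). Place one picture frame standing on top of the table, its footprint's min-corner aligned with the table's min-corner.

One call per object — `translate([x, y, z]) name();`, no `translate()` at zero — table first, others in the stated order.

table();
translate([0, 0, 724]) picture_frame();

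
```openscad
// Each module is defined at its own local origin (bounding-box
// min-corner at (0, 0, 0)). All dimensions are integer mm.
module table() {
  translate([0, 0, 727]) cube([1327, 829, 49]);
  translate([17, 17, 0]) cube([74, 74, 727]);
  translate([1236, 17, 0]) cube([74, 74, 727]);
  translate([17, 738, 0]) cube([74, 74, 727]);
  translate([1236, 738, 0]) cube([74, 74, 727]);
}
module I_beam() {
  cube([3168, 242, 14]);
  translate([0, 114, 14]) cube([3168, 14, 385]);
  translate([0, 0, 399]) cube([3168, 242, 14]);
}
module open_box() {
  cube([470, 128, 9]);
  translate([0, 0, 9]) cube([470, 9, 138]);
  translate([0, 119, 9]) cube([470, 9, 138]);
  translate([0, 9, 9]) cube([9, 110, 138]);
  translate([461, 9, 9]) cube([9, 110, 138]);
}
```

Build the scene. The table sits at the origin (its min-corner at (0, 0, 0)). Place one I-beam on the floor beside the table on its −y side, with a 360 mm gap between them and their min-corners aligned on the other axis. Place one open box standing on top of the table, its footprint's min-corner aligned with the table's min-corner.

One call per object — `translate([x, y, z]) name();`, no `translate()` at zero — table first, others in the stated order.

table();
translate([0, -602, 0]) I_beam();
translate([0, 0, 776]) open_box();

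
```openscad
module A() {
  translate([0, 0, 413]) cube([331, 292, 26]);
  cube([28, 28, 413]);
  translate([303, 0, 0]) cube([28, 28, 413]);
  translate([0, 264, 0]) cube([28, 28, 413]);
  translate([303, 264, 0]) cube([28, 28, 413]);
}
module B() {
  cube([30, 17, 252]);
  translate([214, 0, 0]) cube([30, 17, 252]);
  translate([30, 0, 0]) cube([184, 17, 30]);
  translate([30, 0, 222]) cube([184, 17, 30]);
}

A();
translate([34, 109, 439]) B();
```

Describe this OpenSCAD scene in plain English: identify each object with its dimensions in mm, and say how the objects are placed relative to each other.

A is a four-legged stool. The seat is 331×292 mm, 26 mm thick, top at z = 439 mm. It stands on four square legs, each 28×28 mm in cross-section, from z = 0 to the seat underside, each flush with a corner of the seat.

B is a picture frame with a 184×192 mm rectangular opening (x by z) and a uniform 30 mm border on every side. Frame depth is 17 mm along y. It is built from two vertical stiles running the full outside height and two horizontal rails spanning the gap between the stiles.

The picture frame is on top of the stool.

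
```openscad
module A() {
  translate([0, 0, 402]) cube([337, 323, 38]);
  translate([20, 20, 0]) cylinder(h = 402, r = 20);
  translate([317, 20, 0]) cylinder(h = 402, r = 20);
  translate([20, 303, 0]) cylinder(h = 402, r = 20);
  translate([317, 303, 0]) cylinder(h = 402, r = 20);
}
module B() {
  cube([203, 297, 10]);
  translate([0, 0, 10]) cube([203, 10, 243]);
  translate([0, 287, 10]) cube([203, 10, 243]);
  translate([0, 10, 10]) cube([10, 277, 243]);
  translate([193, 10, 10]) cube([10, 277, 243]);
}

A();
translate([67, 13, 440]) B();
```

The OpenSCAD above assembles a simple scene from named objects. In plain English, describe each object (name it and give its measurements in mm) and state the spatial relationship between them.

A is a four-legged stool. The seat is 337×323 mm, 38 mm thick, top at z = 440 mm. It stands on four round legs, each 40 mm in diameter, from z = 0 to the seat underside, each leg's axis is inset half a diameter from the nearest pair of seat edges (so the leg's bounding box is flush with the corner).

B is an open-topped rectangular box: outside dimensions 203×297×253 mm, with a uniform wall and base thickness of 10 mm. The base is a full 203×297 slab on the floor; four walls sit on top of the base. The front and back walls (the −y and +y sides) span the full width; the two side walls fit between them.

The open box is on top of the stool, centred.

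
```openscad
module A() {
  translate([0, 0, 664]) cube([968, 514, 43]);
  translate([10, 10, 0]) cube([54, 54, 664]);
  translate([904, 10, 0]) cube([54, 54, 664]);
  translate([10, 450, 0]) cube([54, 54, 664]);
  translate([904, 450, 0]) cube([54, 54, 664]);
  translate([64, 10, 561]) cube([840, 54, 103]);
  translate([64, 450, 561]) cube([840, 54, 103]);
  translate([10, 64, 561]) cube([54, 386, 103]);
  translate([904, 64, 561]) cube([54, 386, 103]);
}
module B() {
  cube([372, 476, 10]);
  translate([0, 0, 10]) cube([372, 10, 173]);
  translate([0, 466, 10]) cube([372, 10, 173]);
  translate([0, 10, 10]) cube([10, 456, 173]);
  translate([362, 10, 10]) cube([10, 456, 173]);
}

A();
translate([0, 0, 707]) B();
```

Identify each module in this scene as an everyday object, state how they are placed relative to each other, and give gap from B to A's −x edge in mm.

The open box's min-x is at 0; the table's min-x is 0; gap = 0 mm.

A is a table. B is an open box. The open box is on top of the table. The gap from the open box to the table's −x edge is 0 mm.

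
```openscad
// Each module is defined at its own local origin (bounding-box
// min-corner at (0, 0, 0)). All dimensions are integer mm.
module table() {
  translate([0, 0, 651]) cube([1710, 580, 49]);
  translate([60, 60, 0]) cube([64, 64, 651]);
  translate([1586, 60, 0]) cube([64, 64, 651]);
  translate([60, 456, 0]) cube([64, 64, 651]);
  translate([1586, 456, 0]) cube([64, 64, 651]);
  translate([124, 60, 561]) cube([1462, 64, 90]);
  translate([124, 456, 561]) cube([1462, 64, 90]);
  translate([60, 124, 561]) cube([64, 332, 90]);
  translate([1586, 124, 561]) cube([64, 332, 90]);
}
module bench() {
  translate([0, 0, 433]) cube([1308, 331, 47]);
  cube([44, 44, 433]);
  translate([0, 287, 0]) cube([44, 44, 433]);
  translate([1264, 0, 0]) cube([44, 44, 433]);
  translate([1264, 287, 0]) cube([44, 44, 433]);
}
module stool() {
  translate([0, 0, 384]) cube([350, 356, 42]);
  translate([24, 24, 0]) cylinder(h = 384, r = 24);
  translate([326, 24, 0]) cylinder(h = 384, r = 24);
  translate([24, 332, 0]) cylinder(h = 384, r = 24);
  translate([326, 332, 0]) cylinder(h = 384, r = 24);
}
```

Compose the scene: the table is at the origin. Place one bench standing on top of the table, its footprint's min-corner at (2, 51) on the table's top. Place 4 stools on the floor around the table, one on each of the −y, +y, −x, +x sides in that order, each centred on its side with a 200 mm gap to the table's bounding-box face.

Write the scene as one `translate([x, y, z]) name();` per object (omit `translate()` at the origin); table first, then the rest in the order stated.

table();
translate([2, 51, 700]) bench();
translate([680, -556, 0]) stool();
translate([680, 780, 0]) stool();
translate([-550, 112, 0]) stool();
translate([1910, 112, 0]) stool();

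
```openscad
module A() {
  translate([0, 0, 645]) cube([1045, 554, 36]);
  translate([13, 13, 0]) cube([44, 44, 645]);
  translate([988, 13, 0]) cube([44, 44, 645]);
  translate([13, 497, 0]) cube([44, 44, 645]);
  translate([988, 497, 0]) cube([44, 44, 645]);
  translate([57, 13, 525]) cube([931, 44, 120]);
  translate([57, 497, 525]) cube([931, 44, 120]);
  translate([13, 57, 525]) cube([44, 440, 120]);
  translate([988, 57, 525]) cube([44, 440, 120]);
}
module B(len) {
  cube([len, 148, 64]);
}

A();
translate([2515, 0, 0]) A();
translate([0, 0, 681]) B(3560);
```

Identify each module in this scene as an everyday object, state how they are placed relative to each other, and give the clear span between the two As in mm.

A is a table. B is a beam. A beam spans the tops of two tables. The clear span between the two tables is 1470 mm.

Second table starts at x = 2515; first ends at x = 1045; clear span = 2515 − 1045 = 1470 mm.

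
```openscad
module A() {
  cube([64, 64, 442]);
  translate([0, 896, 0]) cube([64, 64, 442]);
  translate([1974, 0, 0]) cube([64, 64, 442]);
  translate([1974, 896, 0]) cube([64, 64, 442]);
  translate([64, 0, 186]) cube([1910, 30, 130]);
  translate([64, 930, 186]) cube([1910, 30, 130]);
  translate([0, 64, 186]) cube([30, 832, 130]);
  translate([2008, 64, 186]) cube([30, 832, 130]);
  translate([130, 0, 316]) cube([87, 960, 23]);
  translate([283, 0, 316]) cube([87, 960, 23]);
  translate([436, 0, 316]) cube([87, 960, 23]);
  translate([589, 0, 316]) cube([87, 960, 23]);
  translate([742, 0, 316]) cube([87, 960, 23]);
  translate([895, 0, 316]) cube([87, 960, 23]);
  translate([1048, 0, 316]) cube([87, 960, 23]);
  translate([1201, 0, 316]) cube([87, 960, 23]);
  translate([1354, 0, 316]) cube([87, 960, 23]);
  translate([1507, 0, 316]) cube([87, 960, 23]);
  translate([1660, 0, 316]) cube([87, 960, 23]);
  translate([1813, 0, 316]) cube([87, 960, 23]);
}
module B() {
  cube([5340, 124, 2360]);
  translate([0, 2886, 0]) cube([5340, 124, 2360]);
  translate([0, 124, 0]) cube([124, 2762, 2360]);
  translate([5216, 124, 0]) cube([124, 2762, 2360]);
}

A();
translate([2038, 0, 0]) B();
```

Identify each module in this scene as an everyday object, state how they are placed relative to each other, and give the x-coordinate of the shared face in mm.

The bed frame's +x face and the house frame's −x face are both at x = 2038 mm.

A is a bed frame. B is a house frame. The house frame is against the bed frame's +x side, with their −y faces flush. The x-coordinate of the shared face is 2038 mm.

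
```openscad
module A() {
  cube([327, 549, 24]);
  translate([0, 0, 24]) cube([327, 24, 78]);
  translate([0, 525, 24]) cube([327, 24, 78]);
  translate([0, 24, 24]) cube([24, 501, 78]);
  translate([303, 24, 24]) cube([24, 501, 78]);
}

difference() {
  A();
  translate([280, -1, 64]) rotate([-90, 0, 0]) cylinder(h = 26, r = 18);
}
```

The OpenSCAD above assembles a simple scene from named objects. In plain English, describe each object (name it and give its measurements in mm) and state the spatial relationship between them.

A is an open-topped rectangular box: outside dimensions 327×549×102 mm, with a uniform wall and base thickness of 24 mm. The base is a full 327×549 slab on the floor; four walls sit on top of the base. The front and back walls (the −y and +y sides) span the full width; the two side walls fit between them.

The open box has a circular hole of radius 18 mm through its front wall, centred at (x = 280, z = 64).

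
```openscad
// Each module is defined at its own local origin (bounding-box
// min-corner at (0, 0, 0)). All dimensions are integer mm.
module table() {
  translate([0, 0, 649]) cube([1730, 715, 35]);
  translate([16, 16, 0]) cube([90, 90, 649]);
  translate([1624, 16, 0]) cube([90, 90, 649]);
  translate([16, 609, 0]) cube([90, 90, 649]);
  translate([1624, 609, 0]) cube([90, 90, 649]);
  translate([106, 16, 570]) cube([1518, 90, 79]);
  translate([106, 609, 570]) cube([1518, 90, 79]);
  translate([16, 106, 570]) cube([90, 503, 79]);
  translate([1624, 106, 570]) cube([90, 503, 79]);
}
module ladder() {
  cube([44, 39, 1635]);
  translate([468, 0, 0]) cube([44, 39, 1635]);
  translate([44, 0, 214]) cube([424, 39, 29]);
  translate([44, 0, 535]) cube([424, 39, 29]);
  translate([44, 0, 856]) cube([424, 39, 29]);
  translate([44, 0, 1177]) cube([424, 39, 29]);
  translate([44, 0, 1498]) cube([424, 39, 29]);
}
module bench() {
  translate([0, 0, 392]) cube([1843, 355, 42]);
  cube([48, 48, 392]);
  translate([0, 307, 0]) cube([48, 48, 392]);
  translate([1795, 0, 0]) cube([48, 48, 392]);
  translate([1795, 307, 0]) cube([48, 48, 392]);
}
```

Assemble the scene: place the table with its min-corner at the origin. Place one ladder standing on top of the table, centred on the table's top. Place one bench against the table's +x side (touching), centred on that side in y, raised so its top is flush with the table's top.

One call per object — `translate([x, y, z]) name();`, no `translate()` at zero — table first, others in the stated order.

table();
translate([609, 338, 684]) ladder();
translate([1730, 180, 250]) bench();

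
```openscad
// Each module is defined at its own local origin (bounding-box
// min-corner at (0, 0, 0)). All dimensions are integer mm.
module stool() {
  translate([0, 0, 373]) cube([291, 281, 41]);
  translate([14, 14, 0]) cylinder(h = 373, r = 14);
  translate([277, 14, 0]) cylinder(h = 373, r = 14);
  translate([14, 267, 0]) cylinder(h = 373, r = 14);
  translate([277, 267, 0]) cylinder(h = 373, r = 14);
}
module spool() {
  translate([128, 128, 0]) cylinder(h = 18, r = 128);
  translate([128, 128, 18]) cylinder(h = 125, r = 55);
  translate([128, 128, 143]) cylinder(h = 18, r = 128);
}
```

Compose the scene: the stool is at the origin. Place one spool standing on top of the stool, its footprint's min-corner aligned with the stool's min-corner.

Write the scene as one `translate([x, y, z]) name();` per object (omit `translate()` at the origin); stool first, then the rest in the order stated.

stool();
translate([0, 0, 414]) spool();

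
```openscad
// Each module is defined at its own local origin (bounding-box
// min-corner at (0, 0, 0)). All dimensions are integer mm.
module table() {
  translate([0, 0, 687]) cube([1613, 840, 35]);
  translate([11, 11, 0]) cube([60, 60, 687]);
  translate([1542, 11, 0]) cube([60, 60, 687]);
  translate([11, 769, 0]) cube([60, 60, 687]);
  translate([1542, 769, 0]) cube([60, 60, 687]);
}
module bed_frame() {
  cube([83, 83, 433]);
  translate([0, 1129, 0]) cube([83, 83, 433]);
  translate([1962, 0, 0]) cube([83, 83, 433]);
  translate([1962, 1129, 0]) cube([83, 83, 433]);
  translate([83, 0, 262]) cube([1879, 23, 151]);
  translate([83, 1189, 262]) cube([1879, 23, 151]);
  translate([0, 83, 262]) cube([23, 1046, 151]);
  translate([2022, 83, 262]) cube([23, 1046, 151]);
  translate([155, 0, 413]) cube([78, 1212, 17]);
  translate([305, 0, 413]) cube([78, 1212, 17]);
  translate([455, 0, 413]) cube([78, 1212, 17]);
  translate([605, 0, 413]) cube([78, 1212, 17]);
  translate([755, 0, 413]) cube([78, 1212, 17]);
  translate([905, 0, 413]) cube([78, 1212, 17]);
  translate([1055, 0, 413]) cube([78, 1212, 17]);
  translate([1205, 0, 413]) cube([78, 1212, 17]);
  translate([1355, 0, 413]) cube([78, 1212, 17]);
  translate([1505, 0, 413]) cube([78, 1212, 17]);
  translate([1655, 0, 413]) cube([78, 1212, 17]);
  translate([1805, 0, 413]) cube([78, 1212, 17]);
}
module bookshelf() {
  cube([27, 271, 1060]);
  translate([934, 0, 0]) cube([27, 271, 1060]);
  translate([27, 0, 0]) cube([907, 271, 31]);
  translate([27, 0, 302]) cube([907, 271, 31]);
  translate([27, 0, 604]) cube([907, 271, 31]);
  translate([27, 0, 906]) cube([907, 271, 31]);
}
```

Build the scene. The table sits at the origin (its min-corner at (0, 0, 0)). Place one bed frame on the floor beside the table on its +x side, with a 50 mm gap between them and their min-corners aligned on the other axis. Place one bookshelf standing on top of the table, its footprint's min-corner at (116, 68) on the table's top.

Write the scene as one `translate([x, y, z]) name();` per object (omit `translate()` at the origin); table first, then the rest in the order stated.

table();
translate([1663, 0, 0]) bed_frame();
translate([116, 68, 722]) bookshelf();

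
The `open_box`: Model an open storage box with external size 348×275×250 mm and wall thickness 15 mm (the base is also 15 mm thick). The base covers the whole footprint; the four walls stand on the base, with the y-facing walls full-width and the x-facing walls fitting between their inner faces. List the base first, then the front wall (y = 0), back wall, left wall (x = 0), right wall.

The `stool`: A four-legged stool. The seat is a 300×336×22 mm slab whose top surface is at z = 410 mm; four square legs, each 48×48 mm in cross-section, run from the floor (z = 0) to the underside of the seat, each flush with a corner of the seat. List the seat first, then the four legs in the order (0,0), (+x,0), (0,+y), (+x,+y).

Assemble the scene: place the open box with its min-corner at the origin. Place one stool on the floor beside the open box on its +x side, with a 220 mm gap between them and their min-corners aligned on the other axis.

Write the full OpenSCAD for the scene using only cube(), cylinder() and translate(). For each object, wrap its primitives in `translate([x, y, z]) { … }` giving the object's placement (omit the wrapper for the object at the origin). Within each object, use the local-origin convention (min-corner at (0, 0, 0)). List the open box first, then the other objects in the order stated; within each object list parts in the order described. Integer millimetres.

cube([348, 275, 15]);
translate([0, 0, 15]) cube([348, 15, 235]);
translate([0, 260, 15]) cube([348, 15, 235]);
translate([0, 15, 15]) cube([15, 245, 235]);
translate([333, 15, 15]) cube([15, 245, 235]);
translate([568, 0, 0]) {
  translate([0, 0, 388]) cube([300, 336, 22]);
  cube([48, 48, 388]);
  translate([252, 0, 0]) cube([48, 48, 388]);
  translate([0, 288, 0]) cube([48, 48, 388]);
  translate([252, 288, 0]) cube([48, 48, 388]);
}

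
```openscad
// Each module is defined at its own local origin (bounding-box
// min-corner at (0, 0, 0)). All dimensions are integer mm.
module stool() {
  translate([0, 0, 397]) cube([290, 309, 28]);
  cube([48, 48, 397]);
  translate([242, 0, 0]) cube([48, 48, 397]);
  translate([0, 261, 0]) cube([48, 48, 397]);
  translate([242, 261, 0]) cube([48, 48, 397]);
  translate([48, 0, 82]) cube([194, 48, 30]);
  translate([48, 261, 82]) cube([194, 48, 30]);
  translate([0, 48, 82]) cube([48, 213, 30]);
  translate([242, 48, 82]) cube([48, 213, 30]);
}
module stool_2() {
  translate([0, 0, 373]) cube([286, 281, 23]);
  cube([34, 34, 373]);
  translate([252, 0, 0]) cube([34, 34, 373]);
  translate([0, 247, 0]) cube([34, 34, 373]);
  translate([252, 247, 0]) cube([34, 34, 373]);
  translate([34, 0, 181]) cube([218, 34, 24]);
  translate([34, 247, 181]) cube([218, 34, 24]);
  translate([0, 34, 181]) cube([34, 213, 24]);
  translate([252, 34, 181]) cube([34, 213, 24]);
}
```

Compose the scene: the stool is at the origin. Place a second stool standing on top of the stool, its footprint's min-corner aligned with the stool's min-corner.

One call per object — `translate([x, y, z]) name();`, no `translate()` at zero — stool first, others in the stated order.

stool();
translate([0, 0, 425]) stool_2();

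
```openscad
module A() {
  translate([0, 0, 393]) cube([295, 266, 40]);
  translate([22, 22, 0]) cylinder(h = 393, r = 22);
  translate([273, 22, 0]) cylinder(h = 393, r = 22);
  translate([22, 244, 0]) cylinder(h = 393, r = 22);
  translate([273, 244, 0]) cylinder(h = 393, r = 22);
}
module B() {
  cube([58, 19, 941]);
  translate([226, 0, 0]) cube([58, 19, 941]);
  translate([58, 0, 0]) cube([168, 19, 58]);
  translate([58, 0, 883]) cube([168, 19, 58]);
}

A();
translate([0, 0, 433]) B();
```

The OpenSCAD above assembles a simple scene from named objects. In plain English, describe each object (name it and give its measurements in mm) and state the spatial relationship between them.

A is a simple wooden stool: a rectangular seat 295 mm (x) by 266 mm (y), 40 mm thick, top face at z = 433 mm, on four round legs, each 44 mm in diameter. The legs rest on z = 0, each leg's axis is inset half a diameter from the nearest pair of seat edges (so the leg's bounding box is flush with the corner).

B is a rectangular picture frame lying in the x–z plane (depth along y). The opening is 168 mm wide (x) by 825 mm tall (z), surrounded by a border 58 mm wide on all four sides. The frame is 19 mm deep and is made of two full-height vertical stiles with two horizontal rails fitted between them.

The picture frame is on top of the stool.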